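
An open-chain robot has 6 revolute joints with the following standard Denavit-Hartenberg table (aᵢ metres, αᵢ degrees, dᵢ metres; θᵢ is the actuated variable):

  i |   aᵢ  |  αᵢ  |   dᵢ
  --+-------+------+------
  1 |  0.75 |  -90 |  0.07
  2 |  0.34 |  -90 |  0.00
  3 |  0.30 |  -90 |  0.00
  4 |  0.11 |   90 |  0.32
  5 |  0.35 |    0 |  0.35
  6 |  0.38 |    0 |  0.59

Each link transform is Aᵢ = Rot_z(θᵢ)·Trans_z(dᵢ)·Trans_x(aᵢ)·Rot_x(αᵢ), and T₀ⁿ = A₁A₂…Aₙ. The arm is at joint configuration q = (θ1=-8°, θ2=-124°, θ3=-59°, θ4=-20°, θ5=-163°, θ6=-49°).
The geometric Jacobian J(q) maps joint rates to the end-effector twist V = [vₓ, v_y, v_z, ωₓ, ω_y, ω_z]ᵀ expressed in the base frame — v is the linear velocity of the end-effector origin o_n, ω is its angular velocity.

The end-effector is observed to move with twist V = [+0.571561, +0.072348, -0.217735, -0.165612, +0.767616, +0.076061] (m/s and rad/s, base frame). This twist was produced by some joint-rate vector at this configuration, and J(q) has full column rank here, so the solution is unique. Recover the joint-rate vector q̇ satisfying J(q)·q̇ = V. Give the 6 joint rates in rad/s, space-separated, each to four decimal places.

o_n = [0.9859, -0.8200, 0.8103]
J₁: ẑ×o_n = [0.8200, 0.9859, -0.0000], ω = ẑ
J2: z=[0.1392, 0.9903, 0.0000] o=[0.7427, -0.1044, 0.0700] → [0.7331, -0.1030, -0.3404, 0.1392, 0.9903, 0.0000]
J3: z=[0.8210, -0.1154, 0.5592] o=[0.5544, -0.0779, 0.3519] → [0.3621, -0.1351, -0.5594, 0.8210, -0.1154, 0.5592]
J4: z=[-0.5463, -0.4433, 0.7106] o=[0.5047, 0.1888, 0.4800] → [0.5704, 0.5225, 0.7645, -0.5463, -0.4433, 0.7106]
J5: z=[0.8282, -0.4124, 0.3794] o=[0.3436, 0.1344, 0.7725] → [0.3466, 0.2124, -0.5255, 0.8282, -0.4124, 0.3794]
J6: z=[0.8282, -0.4124, 0.3794] o=[0.6475, -0.2309, 0.6343] → [0.1509, -0.0174, -0.3483, 0.8282, -0.4124, 0.3794]
q̇ = J⁺·V = [0.1170, 0.5260, 0.4160, -0.0080, 0.2580, -0.9640]

0.1170 0.5260 0.4160 -0.0080 0.2580 -0.9640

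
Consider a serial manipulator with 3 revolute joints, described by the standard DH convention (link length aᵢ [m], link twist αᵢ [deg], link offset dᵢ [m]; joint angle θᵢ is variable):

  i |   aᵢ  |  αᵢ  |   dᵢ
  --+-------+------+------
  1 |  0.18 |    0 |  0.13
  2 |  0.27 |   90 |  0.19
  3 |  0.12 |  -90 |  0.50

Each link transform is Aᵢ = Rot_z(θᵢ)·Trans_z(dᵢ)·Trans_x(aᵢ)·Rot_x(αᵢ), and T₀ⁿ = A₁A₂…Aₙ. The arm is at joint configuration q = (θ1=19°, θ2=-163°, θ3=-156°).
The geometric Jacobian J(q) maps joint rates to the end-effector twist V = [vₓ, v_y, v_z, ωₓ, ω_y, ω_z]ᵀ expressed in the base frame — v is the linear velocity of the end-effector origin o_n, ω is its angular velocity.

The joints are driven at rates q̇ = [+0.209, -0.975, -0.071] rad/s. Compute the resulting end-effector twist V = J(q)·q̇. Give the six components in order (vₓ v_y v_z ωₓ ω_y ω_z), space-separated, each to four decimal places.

o_n = [-0.2534, 0.3688, 0.2712]
J₁: ẑ×o_n = [-0.3688, -0.2534, 0.0000], ω = ẑ
J2: z=[0.0000, 0.0000, 1.0000] o=[0.1702, 0.0586, 0.1300] → [-0.3102, -0.4236, 0.0000, 0.0000, 0.0000, 1.0000]
J3: z=[-0.5878, 0.8090, 0.0000] o=[-0.0482, -0.1001, 0.3200] → [-0.0395, -0.0287, -0.1096, -0.5878, 0.8090, 0.0000]
V = J·q̇ = [0.2282, 0.3621, 0.0078, 0.0417, -0.0574, -0.7660]

0.2282 0.3621 0.0078 0.0417 -0.0574 -0.7660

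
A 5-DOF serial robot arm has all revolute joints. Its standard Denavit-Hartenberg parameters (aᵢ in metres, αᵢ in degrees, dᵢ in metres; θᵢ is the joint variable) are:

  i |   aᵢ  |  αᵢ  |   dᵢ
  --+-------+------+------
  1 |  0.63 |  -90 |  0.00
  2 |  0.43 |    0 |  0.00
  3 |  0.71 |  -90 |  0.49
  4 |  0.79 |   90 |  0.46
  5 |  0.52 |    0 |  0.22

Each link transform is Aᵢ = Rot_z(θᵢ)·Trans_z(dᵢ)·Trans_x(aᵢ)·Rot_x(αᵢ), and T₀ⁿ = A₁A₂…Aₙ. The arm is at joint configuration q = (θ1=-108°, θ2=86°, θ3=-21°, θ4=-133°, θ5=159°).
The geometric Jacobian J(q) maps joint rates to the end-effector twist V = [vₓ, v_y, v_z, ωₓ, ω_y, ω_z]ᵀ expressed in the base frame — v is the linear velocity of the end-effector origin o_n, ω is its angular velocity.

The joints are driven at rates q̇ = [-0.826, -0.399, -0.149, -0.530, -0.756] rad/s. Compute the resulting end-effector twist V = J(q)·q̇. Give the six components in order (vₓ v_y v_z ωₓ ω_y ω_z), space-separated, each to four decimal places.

o_n = [0.4676, -0.3817, -1.0115]
J₁: ẑ×o_n = [0.3817, 0.4676, -0.0000], ω = ẑ
J2: z=[0.9511, -0.3090, 0.0000] o=[-0.1947, -0.5992, 0.0000] → [0.3126, 0.9620, 0.4115, 0.9511, -0.3090, 0.0000]
J3: z=[0.9511, -0.3090, 0.0000] o=[-0.2039, -0.6277, -0.4290] → [0.1800, 0.5541, 0.4415, 0.9511, -0.3090, 0.0000]
J4: z=[0.2801, 0.8619, -0.4226] o=[0.1693, -1.0645, -1.0724] → [0.3411, -0.1431, -0.0659, 0.2801, 0.8619, -0.4226]
J5: z=[-0.5531, 0.5047, 0.6628] o=[0.9180, -0.6300, -0.7785] → [-0.2822, -0.4274, 0.0900, -0.5531, 0.5047, 0.6628]
V = J·q̇ = [-0.4342, -0.4537, -0.2631, -0.2515, -0.6690, -1.1031]

-0.4342 -0.4537 -0.2631 -0.2515 -0.6690 -1.1031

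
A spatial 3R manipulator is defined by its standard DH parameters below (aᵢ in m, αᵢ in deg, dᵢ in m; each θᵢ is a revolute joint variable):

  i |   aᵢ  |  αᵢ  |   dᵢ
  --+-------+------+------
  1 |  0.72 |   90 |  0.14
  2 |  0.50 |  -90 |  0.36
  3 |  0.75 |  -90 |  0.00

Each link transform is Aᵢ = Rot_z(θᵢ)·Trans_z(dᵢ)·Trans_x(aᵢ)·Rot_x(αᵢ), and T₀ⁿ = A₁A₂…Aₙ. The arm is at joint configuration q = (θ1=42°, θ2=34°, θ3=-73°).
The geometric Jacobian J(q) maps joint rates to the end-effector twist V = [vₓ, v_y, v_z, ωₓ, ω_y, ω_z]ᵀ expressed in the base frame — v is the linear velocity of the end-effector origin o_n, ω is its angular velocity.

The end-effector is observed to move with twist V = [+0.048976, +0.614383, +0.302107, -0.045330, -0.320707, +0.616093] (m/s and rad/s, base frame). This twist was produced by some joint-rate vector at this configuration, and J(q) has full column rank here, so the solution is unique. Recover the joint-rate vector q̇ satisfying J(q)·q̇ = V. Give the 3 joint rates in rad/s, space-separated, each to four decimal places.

0.2480 0.2080 0.4440

o_n = [1.6990, 0.0802, 0.5422]
J₁: ẑ×o_n = [-0.0802, 1.6990, 0.0000], ω = ẑ
J2: z=[0.6691, -0.7431, 0.0000] o=[0.5351, 0.4818, 0.1400] → [-0.2989, -0.2691, 0.5963, 0.6691, -0.7431, 0.0000]
J3: z=[-0.4156, -0.3742, 0.8290] o=[1.0840, 0.4916, 0.4196] → [0.2952, 0.5608, 0.4011, -0.4156, -0.3742, 0.8290]
q̇ = J⁺·V = [0.2480, 0.2080, 0.4440]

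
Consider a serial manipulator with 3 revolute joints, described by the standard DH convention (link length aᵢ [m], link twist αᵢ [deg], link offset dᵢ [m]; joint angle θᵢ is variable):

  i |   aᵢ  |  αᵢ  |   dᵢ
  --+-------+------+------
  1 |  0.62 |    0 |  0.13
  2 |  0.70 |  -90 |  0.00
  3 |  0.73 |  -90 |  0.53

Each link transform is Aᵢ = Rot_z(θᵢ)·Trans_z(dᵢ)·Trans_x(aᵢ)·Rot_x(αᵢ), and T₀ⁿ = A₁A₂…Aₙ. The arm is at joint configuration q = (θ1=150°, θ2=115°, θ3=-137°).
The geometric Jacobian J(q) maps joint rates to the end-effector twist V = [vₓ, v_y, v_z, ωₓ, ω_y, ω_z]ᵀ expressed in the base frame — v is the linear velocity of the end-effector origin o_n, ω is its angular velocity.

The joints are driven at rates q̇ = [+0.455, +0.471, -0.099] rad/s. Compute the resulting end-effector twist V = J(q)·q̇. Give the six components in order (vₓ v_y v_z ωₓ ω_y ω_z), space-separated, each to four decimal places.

o_n = [-0.0234, 0.0983, 0.6279]
J₁: ẑ×o_n = [-0.0983, -0.0234, 0.0000], ω = ẑ
J2: z=[0.0000, 0.0000, 1.0000] o=[-0.5369, 0.3100, 0.1300] → [0.2117, 0.5135, -0.0000, 0.0000, 0.0000, 1.0000]
J3: z=[0.9962, -0.0872, 0.0000] o=[-0.5979, -0.3873, 0.1300] → [-0.0434, -0.4960, 0.5339, 0.9962, -0.0872, 0.0000]
V = J·q̇ = [0.0593, 0.2803, -0.0529, -0.0986, 0.0086, 0.9260]

0.0593 0.2803 -0.0529 -0.0986 0.0086 0.9260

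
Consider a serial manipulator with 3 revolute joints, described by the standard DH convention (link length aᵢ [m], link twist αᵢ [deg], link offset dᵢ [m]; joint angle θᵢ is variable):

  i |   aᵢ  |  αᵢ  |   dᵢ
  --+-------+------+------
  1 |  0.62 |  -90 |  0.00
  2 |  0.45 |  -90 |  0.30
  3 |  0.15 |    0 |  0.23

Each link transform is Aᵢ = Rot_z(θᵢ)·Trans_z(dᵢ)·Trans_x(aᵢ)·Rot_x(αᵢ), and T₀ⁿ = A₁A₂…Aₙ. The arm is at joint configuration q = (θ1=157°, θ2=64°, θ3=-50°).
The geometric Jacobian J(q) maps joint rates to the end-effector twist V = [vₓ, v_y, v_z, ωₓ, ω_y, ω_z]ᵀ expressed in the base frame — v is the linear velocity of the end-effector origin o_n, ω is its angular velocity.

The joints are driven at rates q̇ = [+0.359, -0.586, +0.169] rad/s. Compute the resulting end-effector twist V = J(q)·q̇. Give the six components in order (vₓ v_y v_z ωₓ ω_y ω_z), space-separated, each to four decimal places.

o_n = [-0.7630, -0.1268, -0.5919]
J₁: ẑ×o_n = [0.1268, -0.7630, 0.0000], ω = ẑ
J2: z=[-0.3907, -0.9205, 0.0000] o=[-0.5707, 0.2423, 0.0000] → [0.5449, -0.2313, -0.0328, -0.3907, -0.9205, 0.0000]
J3: z=[0.8273, -0.3512, -0.4384] o=[-0.8695, 0.0432, -0.4045] → [-0.0087, 0.1084, -0.1033, 0.8273, -0.3512, -0.4384]
V = J·q̇ = [-0.2752, -0.1201, 0.0018, 0.3688, 0.4801, 0.2849]

-0.2752 -0.1201 0.0018 0.3688 0.4801 0.2849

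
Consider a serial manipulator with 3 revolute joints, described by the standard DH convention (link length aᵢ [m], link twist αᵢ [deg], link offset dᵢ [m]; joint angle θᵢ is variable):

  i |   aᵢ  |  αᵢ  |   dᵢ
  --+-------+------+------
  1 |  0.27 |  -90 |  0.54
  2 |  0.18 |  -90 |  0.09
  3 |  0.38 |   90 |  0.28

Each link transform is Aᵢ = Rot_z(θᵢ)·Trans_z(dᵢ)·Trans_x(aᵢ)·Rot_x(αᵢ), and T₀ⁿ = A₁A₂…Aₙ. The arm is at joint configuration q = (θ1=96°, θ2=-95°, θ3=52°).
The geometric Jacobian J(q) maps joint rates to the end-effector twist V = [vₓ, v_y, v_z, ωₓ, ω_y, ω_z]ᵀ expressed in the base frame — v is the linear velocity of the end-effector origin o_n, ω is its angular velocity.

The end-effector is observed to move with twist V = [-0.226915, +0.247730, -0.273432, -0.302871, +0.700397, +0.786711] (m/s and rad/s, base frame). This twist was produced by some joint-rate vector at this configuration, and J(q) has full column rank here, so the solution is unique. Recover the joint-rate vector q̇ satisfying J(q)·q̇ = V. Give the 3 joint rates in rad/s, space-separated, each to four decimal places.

o_n = [0.1547, 0.5319, 0.9768]
J₁: ẑ×o_n = [-0.5319, 0.1547, 0.0000], ω = ẑ
J2: z=[-0.9945, -0.1045, 0.0000] o=[-0.0282, 0.2685, 0.5400] → [-0.0457, 0.4344, -0.2429, -0.9945, -0.1045, 0.0000]
J3: z=[-0.1041, 0.9907, 0.0872] o=[-0.1161, 0.2435, 0.7193] → [0.2299, 0.0504, -0.2983, -0.1041, 0.9907, 0.0872]
q̇ = J⁺·V = [0.7230, 0.2280, 0.7310]

0.7230 0.2280 0.7310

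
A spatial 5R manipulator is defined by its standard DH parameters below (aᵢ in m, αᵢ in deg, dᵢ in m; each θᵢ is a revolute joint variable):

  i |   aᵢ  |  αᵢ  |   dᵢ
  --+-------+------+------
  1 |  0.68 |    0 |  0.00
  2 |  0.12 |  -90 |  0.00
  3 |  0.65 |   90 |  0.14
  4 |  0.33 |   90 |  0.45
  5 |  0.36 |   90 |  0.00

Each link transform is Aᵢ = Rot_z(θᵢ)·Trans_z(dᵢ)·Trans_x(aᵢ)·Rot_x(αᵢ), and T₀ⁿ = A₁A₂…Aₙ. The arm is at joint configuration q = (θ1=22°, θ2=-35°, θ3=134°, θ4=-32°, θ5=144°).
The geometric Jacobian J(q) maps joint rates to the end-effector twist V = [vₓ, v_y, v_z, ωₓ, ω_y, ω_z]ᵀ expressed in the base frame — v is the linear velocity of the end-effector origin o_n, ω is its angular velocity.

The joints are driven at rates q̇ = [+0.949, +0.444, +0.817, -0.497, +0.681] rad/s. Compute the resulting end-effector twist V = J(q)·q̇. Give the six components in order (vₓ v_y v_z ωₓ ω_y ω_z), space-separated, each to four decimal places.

-1.1586 1.0454 0.2318 -0.0502 0.2574 1.9978

o_n = [0.7758, 0.3438, -0.9508]
J₁: ẑ×o_n = [-0.3438, 0.7758, 0.0000], ω = ẑ
J2: z=[0.0000, 0.0000, 1.0000] o=[0.6305, 0.2547, 0.0000] → [-0.0891, 0.1453, 0.0000, 0.0000, 0.0000, 1.0000]
J3: z=[0.2250, 0.9744, 0.0000] o=[0.7474, 0.2277, 0.0000] → [-0.9264, 0.2139, -0.0016, 0.2250, 0.9744, 0.0000]
J4: z=[0.7009, -0.1618, -0.6947] o=[0.3389, 0.4657, -0.4676] → [-0.0065, 0.0352, -0.0148, 0.7009, -0.1618, -0.6947]
J5: z=[0.1679, -0.9091, 0.3812] o=[0.4256, 0.2662, -0.9815] → [-0.0575, 0.1283, 0.3314, 0.1679, -0.9091, 0.3812]
V = J·q̇ = [-1.1586, 1.0454, 0.2318, -0.0502, 0.2574, 1.9978]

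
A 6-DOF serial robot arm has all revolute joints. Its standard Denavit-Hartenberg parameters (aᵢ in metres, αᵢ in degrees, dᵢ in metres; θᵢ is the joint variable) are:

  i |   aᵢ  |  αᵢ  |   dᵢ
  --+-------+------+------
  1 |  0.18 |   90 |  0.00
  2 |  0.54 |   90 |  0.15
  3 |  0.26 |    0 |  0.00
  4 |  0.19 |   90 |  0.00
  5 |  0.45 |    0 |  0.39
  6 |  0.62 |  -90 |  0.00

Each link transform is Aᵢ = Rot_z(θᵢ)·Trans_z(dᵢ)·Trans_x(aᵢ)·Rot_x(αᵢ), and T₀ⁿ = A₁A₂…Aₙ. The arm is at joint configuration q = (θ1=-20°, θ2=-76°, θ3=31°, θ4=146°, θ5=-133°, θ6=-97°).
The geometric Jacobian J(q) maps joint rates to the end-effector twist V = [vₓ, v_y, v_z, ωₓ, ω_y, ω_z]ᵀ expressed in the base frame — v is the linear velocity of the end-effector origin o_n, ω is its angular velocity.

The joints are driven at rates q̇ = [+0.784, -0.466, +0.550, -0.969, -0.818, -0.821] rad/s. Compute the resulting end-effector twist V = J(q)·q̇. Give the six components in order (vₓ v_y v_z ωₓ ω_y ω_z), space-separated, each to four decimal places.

o_n = [0.1102, -0.7280, -1.2947]
J₁: ẑ×o_n = [0.7280, 0.1102, -0.0000], ω = ẑ
J2: z=[-0.3420, -0.9397, 0.0000] o=[0.1691, -0.0616, 0.0000] → [1.2166, -0.4428, 0.1725, -0.3420, -0.9397, 0.0000]
J3: z=[-0.9118, 0.3319, -0.2419] o=[0.2406, -0.2472, -0.5240] → [-0.3721, -0.6712, 0.4817, -0.9118, 0.3319, -0.2419]
J4: z=[-0.9118, 0.3319, -0.2419] o=[0.2455, -0.3915, -0.7402] → [-0.2654, -0.4729, 0.3517, -0.9118, 0.3319, -0.2419]
J5: z=[-0.3297, -0.9427, -0.0508] o=[0.1989, -0.3851, -0.5561] → [0.6789, -0.2390, 0.0293, -0.3297, -0.9427, -0.0508]
J6: z=[-0.3297, -0.9427, -0.0508] o=[0.4456, -0.8723, -0.7937] → [0.4797, -0.1481, -0.3638, -0.3297, -0.9427, -0.0508]
V = J·q̇ = [-0.8928, 0.6989, 0.1184, 1.0817, 1.8440, 0.9686]

-0.8928 0.6989 0.1184 1.0817 1.8440 0.9686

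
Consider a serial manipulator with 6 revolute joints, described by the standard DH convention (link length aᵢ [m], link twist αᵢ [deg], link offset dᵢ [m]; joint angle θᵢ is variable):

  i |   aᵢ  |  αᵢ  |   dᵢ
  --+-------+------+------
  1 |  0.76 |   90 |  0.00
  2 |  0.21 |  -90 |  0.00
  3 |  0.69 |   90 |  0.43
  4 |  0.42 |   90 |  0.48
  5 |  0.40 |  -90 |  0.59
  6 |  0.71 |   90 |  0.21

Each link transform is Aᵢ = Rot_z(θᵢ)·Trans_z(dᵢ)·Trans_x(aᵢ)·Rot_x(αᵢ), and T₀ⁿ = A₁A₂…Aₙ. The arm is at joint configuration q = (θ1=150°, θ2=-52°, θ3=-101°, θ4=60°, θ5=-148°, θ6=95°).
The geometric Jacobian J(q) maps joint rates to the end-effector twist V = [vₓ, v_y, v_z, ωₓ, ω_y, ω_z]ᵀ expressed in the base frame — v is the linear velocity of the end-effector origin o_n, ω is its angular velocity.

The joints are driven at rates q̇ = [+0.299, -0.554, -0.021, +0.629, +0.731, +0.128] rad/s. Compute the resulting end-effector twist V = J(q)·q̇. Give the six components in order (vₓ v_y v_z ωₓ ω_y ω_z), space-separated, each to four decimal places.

o_n = [-0.7745, 1.2257, 0.4675]
J₁: ẑ×o_n = [-1.2257, -0.7745, 0.0000], ω = ẑ
J2: z=[0.5000, 0.8660, 0.0000] o=[-0.6582, 0.3800, 0.0000] → [0.4049, -0.2338, 0.5236, 0.5000, 0.8660, 0.0000]
J3: z=[-0.6824, 0.3940, 0.6157] o=[-0.7701, 0.4446, -0.1655] → [-0.2314, 0.4293, -0.5313, -0.6824, 0.3940, 0.6157]
J4: z=[0.4280, -0.4674, 0.7735] o=[-0.6547, 1.1601, 0.2030] → [-0.1744, -0.2059, -0.0279, 0.4280, -0.4674, 0.7735]
J5: z=[0.8544, 0.4884, -0.1776] o=[-0.5731, 1.2453, 0.8298] → [-0.1804, 0.3453, 0.0816, 0.8544, 0.4884, -0.1776]
J6: z=[-0.5191, 0.7869, -0.3336] o=[-0.0597, 1.3825, 0.3547] → [0.0365, 0.2970, 0.6438, -0.5191, 0.7869, -0.3336]
V = J·q̇ = [-0.8228, 0.0499, -0.1544, 0.5646, -0.3244, 0.6001]

-0.8228 0.0499 -0.1544 0.5646 -0.3244 0.6001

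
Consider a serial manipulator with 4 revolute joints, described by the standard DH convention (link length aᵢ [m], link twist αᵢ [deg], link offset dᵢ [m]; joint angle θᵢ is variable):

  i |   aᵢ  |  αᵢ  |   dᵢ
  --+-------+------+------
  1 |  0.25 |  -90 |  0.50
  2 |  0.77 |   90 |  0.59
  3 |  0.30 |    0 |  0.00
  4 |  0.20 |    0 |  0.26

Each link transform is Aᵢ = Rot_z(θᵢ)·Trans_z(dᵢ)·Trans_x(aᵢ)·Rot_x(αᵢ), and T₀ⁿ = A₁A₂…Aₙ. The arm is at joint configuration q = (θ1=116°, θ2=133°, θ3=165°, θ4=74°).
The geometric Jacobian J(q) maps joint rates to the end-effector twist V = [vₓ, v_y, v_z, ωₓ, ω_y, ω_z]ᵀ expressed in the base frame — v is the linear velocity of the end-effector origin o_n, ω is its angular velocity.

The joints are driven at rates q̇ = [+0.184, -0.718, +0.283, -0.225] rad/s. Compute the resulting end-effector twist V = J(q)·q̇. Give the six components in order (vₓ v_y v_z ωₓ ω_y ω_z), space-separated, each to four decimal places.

o_n = [-0.5262, -0.0531, 0.0468]
J₁: ẑ×o_n = [0.0531, -0.5262, 0.0000], ω = ẑ
J2: z=[-0.8988, -0.4384, 0.0000] o=[-0.1096, 0.2247, 0.5000] → [0.1987, -0.4073, 0.0671, -0.8988, -0.4384, 0.0000]
J3: z=[-0.3206, 0.6573, -0.6820] o=[-0.4097, -0.5059, -0.0631] → [0.3811, 0.1147, -0.0686, -0.3206, 0.6573, -0.6820]
J4: z=[-0.3206, 0.6573, -0.6820] o=[-0.5661, -0.3623, 0.1488] → [0.1438, -0.0599, -0.1254, -0.3206, 0.6573, -0.6820]
V = J·q̇ = [-0.0574, 0.2416, -0.0394, 0.6267, 0.3529, 0.1444]

-0.0574 0.2416 -0.0394 0.6267 0.3529 0.1444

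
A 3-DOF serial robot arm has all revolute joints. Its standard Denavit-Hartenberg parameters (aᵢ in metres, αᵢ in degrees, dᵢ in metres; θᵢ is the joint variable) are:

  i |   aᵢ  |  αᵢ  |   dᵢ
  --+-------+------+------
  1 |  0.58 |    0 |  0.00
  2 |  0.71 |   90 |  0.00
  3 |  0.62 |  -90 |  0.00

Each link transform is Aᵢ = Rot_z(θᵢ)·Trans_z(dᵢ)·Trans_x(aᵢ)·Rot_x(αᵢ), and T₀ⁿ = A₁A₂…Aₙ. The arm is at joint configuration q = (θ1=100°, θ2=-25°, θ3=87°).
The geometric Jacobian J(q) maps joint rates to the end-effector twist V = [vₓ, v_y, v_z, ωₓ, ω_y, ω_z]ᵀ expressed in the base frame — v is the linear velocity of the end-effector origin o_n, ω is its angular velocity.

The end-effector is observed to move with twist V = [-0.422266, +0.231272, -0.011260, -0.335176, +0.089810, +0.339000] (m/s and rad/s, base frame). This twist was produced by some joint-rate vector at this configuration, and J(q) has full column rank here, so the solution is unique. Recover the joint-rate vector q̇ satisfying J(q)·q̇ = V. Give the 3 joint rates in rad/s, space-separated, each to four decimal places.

o_n = [0.0914, 1.2883, 0.6192]
J₁: ẑ×o_n = [-1.2883, 0.0914, 0.0000], ω = ẑ
J2: z=[0.0000, 0.0000, 1.0000] o=[-0.1007, 0.5712, 0.0000] → [-0.7171, 0.1922, 0.0000, 0.0000, 0.0000, 1.0000]
J3: z=[0.9659, -0.2588, 0.0000] o=[0.0830, 1.2570, 0.0000] → [-0.1602, -0.5981, 0.0324, 0.9659, -0.2588, 0.0000]
q̇ = J⁺·V = [0.4110, -0.0720, -0.3470]

0.4110 -0.0720 -0.3470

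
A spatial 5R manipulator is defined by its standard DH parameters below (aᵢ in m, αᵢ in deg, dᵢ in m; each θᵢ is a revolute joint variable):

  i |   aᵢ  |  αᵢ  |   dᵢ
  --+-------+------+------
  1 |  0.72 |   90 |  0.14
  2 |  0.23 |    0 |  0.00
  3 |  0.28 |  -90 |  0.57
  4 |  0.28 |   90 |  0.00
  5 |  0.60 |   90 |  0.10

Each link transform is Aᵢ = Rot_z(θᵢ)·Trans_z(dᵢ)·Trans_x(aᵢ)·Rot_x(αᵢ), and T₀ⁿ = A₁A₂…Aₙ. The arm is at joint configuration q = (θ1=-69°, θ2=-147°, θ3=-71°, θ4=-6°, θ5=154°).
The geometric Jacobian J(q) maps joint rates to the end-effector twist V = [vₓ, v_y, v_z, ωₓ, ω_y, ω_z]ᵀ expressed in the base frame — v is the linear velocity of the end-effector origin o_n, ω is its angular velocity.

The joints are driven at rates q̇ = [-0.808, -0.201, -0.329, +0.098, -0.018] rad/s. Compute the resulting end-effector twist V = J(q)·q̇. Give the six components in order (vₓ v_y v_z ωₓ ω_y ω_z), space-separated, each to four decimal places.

-0.5320 0.5086 0.1291 0.4894 0.2541 -0.8841

o_n = [-0.4721, -0.5625, -0.1853]
J₁: ẑ×o_n = [0.5625, -0.4721, 0.0000], ω = ẑ
J2: z=[-0.9336, -0.3584, 0.0000] o=[0.2580, -0.6722, 0.1400] → [0.1166, -0.3037, -0.3640, -0.9336, -0.3584, 0.0000]
J3: z=[-0.9336, -0.3584, 0.0000] o=[0.1889, -0.4921, 0.0147] → [0.0717, -0.1868, -0.1711, -0.9336, -0.3584, 0.0000]
J4: z=[-0.2206, 0.5748, -0.7880] o=[-0.4223, -0.4904, 0.1871] → [-0.2709, -0.0429, 0.0445, -0.2206, 0.5748, -0.7880]
J5: z=[-0.8989, -0.4333, -0.0644] o=[-0.5283, -0.2960, 0.3586] → [0.2185, -0.4925, 0.2639, -0.8989, -0.4333, -0.0644]
V = J·q̇ = [-0.5320, 0.5086, 0.1291, 0.4894, 0.2541, -0.8841]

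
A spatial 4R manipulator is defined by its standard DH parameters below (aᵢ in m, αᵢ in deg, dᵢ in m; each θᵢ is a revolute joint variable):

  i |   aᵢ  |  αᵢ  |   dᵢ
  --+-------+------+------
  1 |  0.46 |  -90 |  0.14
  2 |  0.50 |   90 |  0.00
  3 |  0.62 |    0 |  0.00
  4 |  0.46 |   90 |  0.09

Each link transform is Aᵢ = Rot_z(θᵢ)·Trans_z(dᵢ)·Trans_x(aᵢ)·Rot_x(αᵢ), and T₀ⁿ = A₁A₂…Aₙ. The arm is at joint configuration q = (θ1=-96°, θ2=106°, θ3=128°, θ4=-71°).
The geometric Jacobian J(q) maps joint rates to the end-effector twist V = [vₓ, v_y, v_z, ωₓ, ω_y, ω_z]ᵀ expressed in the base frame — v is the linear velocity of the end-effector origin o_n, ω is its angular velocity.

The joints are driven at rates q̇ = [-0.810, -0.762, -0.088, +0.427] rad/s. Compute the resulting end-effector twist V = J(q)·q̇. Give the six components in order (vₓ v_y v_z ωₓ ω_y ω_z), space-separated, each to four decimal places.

o_n = [0.8231, -0.5338, -0.2393]
J₁: ẑ×o_n = [0.5338, 0.8231, -0.0000], ω = ẑ
J2: z=[0.9945, -0.1045, 0.0000] o=[-0.0481, -0.4575, 0.1400] → [0.0397, 0.3773, 0.0151, 0.9945, -0.1045, 0.0000]
J3: z=[-0.1005, -0.9560, -0.2756] o=[-0.0337, -0.3204, -0.3406] → [-0.1556, -0.2260, 0.8405, -0.1005, -0.9560, -0.2756]
J4: z=[-0.1005, -0.9560, -0.2756] o=[0.4412, -0.4761, 0.0263] → [0.2380, -0.1319, 0.3708, -0.1005, -0.9560, -0.2756]
V = J·q̇ = [-0.3473, -0.9906, 0.0728, -0.7919, -0.2444, -0.9034]

-0.3473 -0.9906 0.0728 -0.7919 -0.2444 -0.9034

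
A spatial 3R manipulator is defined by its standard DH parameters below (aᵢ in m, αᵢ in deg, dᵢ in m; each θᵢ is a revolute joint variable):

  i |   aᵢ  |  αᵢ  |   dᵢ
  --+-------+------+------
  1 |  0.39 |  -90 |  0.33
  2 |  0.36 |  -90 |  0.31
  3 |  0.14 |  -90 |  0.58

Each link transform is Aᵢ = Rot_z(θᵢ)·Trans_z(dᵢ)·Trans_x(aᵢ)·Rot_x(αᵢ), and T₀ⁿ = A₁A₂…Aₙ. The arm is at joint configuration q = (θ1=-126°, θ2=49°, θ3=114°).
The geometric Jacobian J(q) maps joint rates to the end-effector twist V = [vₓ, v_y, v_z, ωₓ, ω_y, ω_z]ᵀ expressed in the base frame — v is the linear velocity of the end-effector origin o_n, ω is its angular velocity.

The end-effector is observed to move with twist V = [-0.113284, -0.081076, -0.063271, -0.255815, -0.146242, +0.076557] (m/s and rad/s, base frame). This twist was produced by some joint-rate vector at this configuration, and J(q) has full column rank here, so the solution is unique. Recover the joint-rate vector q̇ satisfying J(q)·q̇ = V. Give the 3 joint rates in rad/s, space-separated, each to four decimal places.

o_n = [0.0585, -0.2293, -0.2792]
J₁: ẑ×o_n = [0.2293, 0.0585, -0.0000], ω = ẑ
J2: z=[0.8090, -0.5878, 0.0000] o=[-0.2292, -0.3155, 0.3300] → [0.3581, 0.4929, 0.2389, 0.8090, -0.5878, 0.0000]
J3: z=[0.4436, 0.6106, -0.6561] o=[-0.1173, -0.6888, 0.0583] → [0.0954, 0.0344, 0.0965, 0.4436, 0.6106, -0.6561]
q̇ = J⁺·V = [-0.1570, -0.1210, -0.3560]

-0.1570 -0.1210 -0.3560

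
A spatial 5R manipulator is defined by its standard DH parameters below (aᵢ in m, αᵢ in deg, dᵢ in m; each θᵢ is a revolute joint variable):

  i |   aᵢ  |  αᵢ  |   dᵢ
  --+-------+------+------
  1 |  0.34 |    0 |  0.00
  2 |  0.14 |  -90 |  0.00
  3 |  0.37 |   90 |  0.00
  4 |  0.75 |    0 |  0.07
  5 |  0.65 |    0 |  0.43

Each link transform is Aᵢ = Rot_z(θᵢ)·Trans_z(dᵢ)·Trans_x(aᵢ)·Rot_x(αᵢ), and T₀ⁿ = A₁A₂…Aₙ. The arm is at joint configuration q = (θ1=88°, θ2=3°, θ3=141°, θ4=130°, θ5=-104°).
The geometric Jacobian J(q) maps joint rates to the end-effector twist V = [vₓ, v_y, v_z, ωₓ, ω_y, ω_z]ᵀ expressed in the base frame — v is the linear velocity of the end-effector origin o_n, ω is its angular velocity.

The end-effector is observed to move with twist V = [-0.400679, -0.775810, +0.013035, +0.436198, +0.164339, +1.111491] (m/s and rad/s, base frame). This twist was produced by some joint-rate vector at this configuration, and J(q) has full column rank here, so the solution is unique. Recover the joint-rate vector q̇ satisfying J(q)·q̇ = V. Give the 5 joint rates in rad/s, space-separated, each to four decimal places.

o_n = [-0.8490, 0.4125, -0.6857]
J₁: ẑ×o_n = [-0.4125, -0.8490, 0.0000], ω = ẑ
J2: z=[0.0000, 0.0000, 1.0000] o=[0.0119, 0.3398, 0.0000] → [-0.0727, -0.8609, 0.0000, 0.0000, 0.0000, 1.0000]
J3: z=[-0.9998, -0.0175, 0.0000] o=[0.0094, 0.4798, 0.0000] → [0.0120, -0.6856, 0.0523, -0.9998, -0.0175, 0.0000]
J4: z=[-0.0110, 0.6292, -0.7771] o=[0.0144, 0.1923, -0.2328] → [-0.1138, 0.6661, 0.5409, -0.0110, 0.6292, -0.7771]
J5: z=[-0.0110, 0.6292, -0.7771] o=[-0.5673, 0.6009, 0.0161] → [-0.5880, 0.2112, 0.1793, -0.0110, 0.6292, -0.7771]
q̇ = J⁺·V = [0.4200, 0.8850, -0.4390, -0.0240, 0.2730]

0.4200 0.8850 -0.4390 -0.0240 0.2730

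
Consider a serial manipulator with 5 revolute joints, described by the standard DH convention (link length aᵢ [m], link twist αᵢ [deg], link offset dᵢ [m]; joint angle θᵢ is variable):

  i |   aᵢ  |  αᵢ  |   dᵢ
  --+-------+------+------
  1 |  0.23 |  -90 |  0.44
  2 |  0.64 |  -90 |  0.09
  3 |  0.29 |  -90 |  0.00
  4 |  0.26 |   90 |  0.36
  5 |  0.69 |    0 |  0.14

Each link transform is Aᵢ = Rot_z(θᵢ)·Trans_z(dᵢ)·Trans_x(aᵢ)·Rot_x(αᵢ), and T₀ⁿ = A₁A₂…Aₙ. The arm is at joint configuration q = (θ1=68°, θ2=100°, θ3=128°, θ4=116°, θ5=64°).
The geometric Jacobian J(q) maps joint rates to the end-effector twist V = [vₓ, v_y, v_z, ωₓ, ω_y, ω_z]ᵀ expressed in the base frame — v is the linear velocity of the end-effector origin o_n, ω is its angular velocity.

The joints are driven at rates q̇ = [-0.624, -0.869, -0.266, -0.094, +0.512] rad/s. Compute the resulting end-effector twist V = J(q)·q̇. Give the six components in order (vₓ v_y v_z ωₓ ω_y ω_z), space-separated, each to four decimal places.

o_n = [-0.2086, 0.9788, 0.5745]
J₁: ẑ×o_n = [-0.9788, -0.2086, 0.0000], ω = ẑ
J2: z=[-0.9272, 0.3746, 0.0000] o=[0.0862, 0.2133, 0.4400] → [0.0504, 0.1248, -0.5994, -0.9272, 0.3746, 0.0000]
J3: z=[-0.3689, -0.9131, 0.1736] o=[-0.0389, 0.1439, -0.1903] → [-0.8433, 0.2527, -0.4629, -0.3689, -0.9131, 0.1736]
J4: z=[-0.5196, 0.3575, 0.7760] o=[0.1846, 0.0871, -0.0144] → [-0.4815, 0.0009, -0.3228, -0.5196, 0.3575, 0.7760]
J5: z=[0.8544, 0.2240, 0.4688] o=[-0.0041, 0.4515, 0.1552] → [-0.1533, -0.4541, 0.4964, 0.8544, 0.2240, 0.4688]
V = J·q̇ = [0.7581, -0.2781, 0.9285, 1.3901, -0.0015, -0.5031]

0.7581 -0.2781 0.9285 1.3901 -0.0015 -0.5031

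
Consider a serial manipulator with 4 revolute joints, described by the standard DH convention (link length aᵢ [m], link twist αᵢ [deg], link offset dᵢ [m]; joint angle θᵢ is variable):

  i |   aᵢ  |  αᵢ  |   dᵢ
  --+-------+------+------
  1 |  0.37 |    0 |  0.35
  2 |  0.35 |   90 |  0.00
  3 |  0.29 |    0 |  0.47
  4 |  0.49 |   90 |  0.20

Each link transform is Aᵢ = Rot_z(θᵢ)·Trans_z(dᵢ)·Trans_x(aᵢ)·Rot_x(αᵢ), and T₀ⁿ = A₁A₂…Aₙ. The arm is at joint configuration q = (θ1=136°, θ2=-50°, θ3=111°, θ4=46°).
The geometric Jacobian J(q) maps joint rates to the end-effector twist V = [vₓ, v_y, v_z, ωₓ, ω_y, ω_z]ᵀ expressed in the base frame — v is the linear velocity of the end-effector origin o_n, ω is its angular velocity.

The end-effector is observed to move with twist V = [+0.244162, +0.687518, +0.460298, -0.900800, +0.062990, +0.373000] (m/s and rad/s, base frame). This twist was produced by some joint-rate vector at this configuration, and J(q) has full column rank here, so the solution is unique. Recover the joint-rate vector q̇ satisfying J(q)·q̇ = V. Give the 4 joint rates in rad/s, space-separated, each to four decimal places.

-0.5010 0.8740 -0.5100 -0.3930

o_n = [0.3879, 0.0058, 0.8122]
J₁: ẑ×o_n = [-0.0058, 0.3879, 0.0000], ω = ẑ
J2: z=[0.0000, 0.0000, 1.0000] o=[-0.2662, 0.2570, 0.3500] → [0.2512, 0.6541, -0.0000, 0.0000, 0.0000, 1.0000]
J3: z=[0.9976, -0.0698, 0.0000] o=[-0.2417, 0.6062, 0.3500] → [-0.0322, -0.4611, -0.5550, 0.9976, -0.0698, 0.0000]
J4: z=[0.9976, -0.0698, 0.0000] o=[0.2199, 0.4697, 0.6207] → [-0.0134, -0.1910, -0.4510, 0.9976, -0.0698, 0.0000]
q̇ = J⁺·V = [-0.5010, 0.8740, -0.5100, -0.3930]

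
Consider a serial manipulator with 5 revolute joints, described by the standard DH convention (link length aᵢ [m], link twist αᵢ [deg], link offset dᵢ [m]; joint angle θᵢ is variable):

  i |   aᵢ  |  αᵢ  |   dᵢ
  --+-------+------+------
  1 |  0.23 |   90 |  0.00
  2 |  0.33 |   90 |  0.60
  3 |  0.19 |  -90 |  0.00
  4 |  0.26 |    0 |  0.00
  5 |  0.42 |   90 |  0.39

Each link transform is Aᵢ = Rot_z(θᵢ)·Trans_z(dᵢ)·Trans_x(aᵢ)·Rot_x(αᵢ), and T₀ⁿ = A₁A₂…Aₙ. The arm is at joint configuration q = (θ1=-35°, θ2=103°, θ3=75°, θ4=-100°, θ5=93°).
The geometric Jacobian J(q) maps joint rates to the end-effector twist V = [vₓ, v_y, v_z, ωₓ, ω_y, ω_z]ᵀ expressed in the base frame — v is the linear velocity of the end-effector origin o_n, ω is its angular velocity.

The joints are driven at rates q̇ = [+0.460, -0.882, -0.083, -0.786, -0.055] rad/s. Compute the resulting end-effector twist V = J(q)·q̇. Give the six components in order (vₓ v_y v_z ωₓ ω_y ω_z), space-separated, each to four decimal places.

1.0994 -0.2204 -0.1831 0.4148 1.0520 1.2329

o_n = [-0.2978, -1.3095, 0.1653]
J₁: ẑ×o_n = [1.3095, -0.2978, 0.0000], ω = ẑ
J2: z=[-0.5736, -0.8192, 0.0000] o=[0.1884, -0.1319, 0.0000] → [-0.1354, 0.0948, 0.2772, -0.5736, -0.8192, 0.0000]
J3: z=[0.7982, -0.5589, 0.2250] o=[-0.2165, -0.5808, 0.3215] → [0.2513, 0.1065, -0.6270, 0.7982, -0.5589, 0.2250]
J4: z=[0.0295, -0.3366, -0.9412] o=[-0.3309, -0.7248, 0.3695] → [-0.4816, -0.0251, -0.0061, 0.0295, -0.3366, -0.9412]
J5: z=[0.0295, -0.3366, -0.9412] o=[-0.0993, -0.8337, 0.4157] → [-0.3635, 0.1942, -0.0809, 0.0295, -0.3366, -0.9412]
V = J·q̇ = [1.0994, -0.2204, -0.1831, 0.4148, 1.0520, 1.2329]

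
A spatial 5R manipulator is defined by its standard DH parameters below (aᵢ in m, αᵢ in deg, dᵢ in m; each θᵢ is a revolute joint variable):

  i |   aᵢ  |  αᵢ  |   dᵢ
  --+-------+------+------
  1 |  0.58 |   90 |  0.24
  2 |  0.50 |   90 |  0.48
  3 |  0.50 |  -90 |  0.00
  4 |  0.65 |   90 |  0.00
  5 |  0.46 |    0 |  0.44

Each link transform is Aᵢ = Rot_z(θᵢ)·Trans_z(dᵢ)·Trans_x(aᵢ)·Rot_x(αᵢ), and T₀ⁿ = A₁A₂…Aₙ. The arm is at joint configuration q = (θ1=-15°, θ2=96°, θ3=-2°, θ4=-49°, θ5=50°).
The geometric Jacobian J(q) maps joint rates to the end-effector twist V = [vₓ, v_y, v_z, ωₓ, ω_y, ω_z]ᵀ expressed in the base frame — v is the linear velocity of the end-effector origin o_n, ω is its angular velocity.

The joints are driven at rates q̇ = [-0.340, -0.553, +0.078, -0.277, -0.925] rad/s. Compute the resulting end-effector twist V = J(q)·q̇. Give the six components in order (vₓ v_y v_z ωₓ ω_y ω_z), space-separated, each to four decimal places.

0.7326 -0.4875 -0.5402 -0.3564 0.9798 0.2890

o_n = [1.1836, -1.1502, 1.6378]
J₁: ẑ×o_n = [1.1502, 1.1836, -0.0000], ω = ẑ
J2: z=[-0.2588, -0.9659, 0.0000] o=[0.5602, -0.1501, 0.2400] → [-1.3502, 0.3618, 0.8610, -0.2588, -0.9659, 0.0000]
J3: z=[0.9606, -0.2574, 0.1045] o=[0.3855, -0.6002, 0.7373] → [-0.1743, -0.7817, -0.3229, 0.9606, -0.2574, 0.1045]
J4: z=[-0.2622, -0.9644, 0.0347] o=[0.3396, -0.5699, 1.2342] → [-0.3691, 0.1351, 0.9661, -0.2622, -0.9644, 0.0347]
J5: z=[0.6996, -0.2147, -0.6815] o=[0.7717, -0.6702, 1.7093] → [-0.3118, -0.2307, -0.2473, 0.6996, -0.2147, -0.6815]
V = J·q̇ = [0.7326, -0.4875, -0.5402, -0.3564, 0.9798, 0.2890]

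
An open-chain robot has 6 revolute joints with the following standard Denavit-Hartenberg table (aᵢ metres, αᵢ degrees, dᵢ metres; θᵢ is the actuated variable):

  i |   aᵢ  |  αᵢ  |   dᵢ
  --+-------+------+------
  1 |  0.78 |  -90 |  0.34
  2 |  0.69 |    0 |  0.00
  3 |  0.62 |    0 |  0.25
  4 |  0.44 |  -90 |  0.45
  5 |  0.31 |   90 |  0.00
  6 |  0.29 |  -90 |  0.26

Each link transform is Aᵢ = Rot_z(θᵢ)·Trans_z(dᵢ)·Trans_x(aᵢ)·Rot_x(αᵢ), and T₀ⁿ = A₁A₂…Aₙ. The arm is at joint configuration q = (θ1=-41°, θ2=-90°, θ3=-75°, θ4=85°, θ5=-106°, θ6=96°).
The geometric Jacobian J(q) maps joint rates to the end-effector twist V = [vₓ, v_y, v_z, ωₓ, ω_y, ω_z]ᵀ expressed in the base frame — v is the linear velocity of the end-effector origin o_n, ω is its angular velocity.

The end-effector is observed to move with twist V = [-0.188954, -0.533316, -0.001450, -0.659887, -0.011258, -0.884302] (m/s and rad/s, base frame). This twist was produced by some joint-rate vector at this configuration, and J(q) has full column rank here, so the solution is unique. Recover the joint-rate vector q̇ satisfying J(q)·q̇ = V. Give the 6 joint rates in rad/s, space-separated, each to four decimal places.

-0.5550 -0.3410 0.2530 -0.2360 -0.4260 0.4260

o_n = [0.9545, 0.3591, 1.2516]
J₁: ẑ×o_n = [-0.3591, 0.9545, 0.0000], ω = ẑ
J2: z=[0.6561, 0.7547, 0.0000] o=[0.5887, -0.5117, 0.3400] → [0.6880, -0.5981, 0.2952, 0.6561, 0.7547, 0.0000]
J3: z=[0.6561, 0.7547, 0.0000] o=[0.5887, -0.5117, 1.0300] → [0.1673, -0.1454, 0.2952, 0.6561, 0.7547, 0.0000]
J4: z=[0.6561, 0.7547, 0.0000] o=[0.3007, 0.0698, 1.1905] → [0.0462, -0.0401, -0.3036, 0.6561, 0.7547, 0.0000]
J5: z=[0.7432, -0.6461, -0.1736] o=[0.6536, 0.3593, 1.6238] → [0.2404, 0.2243, 0.1942, 0.7432, -0.6461, -0.1736]
J6: z=[-0.3068, -0.0985, -0.9467] o=[0.8379, 0.5940, 1.5396] → [-0.1940, -0.1987, 0.0836, -0.3068, -0.0985, -0.9467]
q̇ = J⁺·V = [-0.5550, -0.3410, 0.2530, -0.2360, -0.4260, 0.4260]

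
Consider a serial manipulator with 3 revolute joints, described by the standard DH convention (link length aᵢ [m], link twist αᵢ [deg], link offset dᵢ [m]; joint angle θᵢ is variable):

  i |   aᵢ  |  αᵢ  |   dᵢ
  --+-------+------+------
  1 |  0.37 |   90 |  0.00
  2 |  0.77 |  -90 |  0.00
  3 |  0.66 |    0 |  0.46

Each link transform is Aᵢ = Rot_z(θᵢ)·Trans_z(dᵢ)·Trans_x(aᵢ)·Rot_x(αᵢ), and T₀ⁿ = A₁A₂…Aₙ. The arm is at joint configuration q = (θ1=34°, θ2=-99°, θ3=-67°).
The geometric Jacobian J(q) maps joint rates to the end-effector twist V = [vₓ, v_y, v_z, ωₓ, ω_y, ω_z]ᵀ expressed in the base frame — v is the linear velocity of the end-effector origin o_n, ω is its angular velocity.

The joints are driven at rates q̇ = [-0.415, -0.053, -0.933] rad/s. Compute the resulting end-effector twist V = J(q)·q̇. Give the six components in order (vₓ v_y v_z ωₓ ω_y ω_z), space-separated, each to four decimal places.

0.1052 -0.5514 0.5443 -0.7936 -0.4714 -0.2690

o_n = [0.8898, -0.1326, -1.0872]
J₁: ẑ×o_n = [0.1326, 0.8898, -0.0000], ω = ẑ
J2: z=[0.5592, -0.8290, 0.0000] o=[0.3067, 0.2069, 0.0000] → [0.9013, 0.6079, 0.2935, 0.5592, -0.8290, 0.0000]
J3: z=[0.8188, 0.5523, -0.1564] o=[0.2069, 0.1395, -0.7605] → [-0.2230, 0.1606, -0.6001, 0.8188, 0.5523, -0.1564]
V = J·q̇ = [0.1052, -0.5514, 0.5443, -0.7936, -0.4714, -0.2690]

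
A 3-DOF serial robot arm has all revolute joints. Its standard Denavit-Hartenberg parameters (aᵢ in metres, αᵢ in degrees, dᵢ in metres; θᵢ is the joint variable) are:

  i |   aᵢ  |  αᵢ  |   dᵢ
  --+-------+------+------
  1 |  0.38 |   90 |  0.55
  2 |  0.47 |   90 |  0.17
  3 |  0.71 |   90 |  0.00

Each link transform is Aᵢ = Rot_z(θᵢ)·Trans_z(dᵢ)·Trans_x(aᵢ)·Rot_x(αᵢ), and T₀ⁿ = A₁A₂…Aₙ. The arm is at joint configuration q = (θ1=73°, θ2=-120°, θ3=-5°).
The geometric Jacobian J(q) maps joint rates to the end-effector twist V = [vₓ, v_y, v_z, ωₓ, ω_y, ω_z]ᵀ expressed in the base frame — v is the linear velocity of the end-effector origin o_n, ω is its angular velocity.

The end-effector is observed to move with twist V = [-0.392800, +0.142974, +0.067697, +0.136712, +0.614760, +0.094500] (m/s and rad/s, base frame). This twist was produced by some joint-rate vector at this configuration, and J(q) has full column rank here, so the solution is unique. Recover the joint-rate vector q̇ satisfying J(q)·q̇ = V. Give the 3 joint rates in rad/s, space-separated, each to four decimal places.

0.4570 -0.0490 -0.7250

o_n = [0.0424, -0.2311, -0.4696]
J₁: ẑ×o_n = [0.2311, 0.0424, -0.0000], ω = ẑ
J2: z=[0.9563, -0.2924, 0.0000] o=[0.1111, 0.3634, 0.5500] → [0.2981, 0.9750, -0.5886, 0.9563, -0.2924, 0.0000]
J3: z=[-0.2532, -0.8282, 0.5000] o=[0.2050, 0.0890, 0.1430] → [0.6673, -0.2364, -0.0536, -0.2532, -0.8282, 0.5000]
q̇ = J⁺·V = [0.4570, -0.0490, -0.7250]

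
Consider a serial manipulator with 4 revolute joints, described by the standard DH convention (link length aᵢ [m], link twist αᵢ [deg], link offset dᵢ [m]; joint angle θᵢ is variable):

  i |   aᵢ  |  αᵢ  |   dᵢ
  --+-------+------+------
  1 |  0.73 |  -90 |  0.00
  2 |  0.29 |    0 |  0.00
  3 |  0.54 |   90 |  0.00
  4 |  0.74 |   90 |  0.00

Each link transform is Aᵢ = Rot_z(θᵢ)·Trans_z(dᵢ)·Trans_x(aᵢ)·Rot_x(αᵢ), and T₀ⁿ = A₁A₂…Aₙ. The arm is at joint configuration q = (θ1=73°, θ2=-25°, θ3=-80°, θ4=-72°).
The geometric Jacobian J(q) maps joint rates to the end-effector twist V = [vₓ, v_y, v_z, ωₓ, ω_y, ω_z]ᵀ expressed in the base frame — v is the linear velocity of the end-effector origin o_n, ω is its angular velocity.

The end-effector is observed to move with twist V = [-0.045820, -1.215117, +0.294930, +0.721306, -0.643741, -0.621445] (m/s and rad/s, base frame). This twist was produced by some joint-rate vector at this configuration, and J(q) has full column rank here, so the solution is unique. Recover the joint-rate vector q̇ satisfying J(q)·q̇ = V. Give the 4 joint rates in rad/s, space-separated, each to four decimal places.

-0.5130 -0.7030 -0.1750 0.4190

o_n = [0.9051, 0.5534, 0.8650]
J₁: ẑ×o_n = [-0.5534, 0.9051, 0.0000], ω = ẑ
J2: z=[-0.9563, 0.2924, 0.0000] o=[0.2134, 0.6981, 0.0000] → [0.2529, 0.8272, -0.0639, -0.9563, 0.2924, 0.0000]
J3: z=[-0.9563, 0.2924, 0.0000] o=[0.2903, 0.9494, 0.1226] → [0.2171, 0.7100, 0.1989, -0.9563, 0.2924, 0.0000]
J4: z=[-0.2824, -0.9237, -0.2588] o=[0.2494, 0.8158, 0.6442] → [-0.2719, -0.1073, 0.6798, -0.2824, -0.9237, -0.2588]
q̇ = J⁺·V = [-0.5130, -0.7030, -0.1750, 0.4190]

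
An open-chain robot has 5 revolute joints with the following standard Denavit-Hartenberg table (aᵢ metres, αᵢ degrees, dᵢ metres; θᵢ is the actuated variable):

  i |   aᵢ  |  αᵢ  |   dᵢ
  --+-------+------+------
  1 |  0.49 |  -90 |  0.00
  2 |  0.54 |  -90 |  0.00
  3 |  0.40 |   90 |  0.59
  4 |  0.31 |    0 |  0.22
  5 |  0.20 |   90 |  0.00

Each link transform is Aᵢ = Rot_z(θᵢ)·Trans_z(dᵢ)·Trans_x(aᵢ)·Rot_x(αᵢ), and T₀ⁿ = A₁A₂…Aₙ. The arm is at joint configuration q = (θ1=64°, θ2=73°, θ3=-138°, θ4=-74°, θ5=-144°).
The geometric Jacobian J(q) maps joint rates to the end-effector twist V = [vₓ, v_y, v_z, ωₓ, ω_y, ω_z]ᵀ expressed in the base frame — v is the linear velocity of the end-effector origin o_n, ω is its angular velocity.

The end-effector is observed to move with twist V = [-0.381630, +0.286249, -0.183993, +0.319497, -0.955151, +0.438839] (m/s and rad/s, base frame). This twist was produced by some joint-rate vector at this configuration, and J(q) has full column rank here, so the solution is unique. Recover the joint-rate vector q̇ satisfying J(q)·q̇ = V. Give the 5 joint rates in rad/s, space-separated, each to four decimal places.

0.6200 -0.6650 0.7400 0.4970 -0.4420

o_n = [0.0097, 0.1473, -0.2640]
J₁: ẑ×o_n = [-0.1473, 0.0097, 0.0000], ω = ẑ
J2: z=[-0.8988, 0.4384, 0.0000] o=[0.2148, 0.4404, 0.0000] → [-0.1157, -0.2373, 0.3534, -0.8988, 0.4384, 0.0000]
J3: z=[-0.4192, -0.8595, -0.2924] o=[0.2840, 0.5823, -0.5164] → [-0.3441, 0.1860, -0.0534, -0.4192, -0.8595, -0.2924]
J4: z=[0.5822, -0.5016, 0.6399] o=[-0.2420, 0.1144, -0.4046] → [-0.0916, 0.0792, 0.1454, 0.5822, -0.5016, 0.6399]
J5: z=[0.5822, -0.5016, 0.6399] o=[-0.0485, 0.2686, -0.1160] → [0.1519, 0.1234, -0.0414, 0.5822, -0.5016, 0.6399]
q̇ = J⁺·V = [0.6200, -0.6650, 0.7400, 0.4970, -0.4420]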